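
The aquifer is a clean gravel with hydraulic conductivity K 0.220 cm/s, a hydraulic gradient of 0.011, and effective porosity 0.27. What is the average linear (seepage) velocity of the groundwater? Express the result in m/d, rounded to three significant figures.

K = 0.220 cm/s × 864 = 190.1 m/d
Specific discharge q = 190.1 × 0.011 = 2.091 m/d
Seepage velocity v = q / n = 2.091 / 0.27 = 7.744 m/d

7.74 m/d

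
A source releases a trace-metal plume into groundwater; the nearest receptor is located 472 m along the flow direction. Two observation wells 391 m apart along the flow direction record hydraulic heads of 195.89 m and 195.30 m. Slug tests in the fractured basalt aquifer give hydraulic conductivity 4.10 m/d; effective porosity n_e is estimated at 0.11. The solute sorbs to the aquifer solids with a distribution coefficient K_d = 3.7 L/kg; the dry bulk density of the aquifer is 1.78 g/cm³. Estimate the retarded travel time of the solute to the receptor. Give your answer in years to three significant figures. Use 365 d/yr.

1400 years

Hydraulic gradient i = (195.89 − 195.30) / 391 = 0.59 / 391 = 0.001509
Darcy flux q = K·i = 4.10 × 0.001509 = 0.006187 m/d
Seepage velocity v = q / n = 0.006187 / 0.11 = 0.05624 m/d
Retardation R = 1 + ρ_b·K_d/n = 1 + 1.78×3.7/0.11 = 60.87
Contaminant velocity v_c = v/R = 0.05624/60.87 = 9.239e-4 m/d
t = L/v_c = 472/9.239e-4 = 510900 d
   = 510900/365 = 1400 yr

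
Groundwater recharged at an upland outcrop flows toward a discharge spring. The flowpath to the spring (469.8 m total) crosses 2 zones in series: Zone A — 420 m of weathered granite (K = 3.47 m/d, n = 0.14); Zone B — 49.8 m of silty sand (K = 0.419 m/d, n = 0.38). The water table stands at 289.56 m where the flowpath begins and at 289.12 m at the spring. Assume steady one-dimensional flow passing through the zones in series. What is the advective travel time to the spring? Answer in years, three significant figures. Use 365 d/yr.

116 years

Total head drop ΔH = 289.56 − 289.12 = 0.44 m
Steady 1-D flow in series ⇒ the Darcy flux q is identical in every zone and the zone head losses add (resistances L/K in series).
Σ(L/K) = 420/3.47 + 49.8/0.419 = 121.0 + 118.9 = 239.9 d
q = ΔH / Σ(L/K) = 0.44 / 239.9 = 0.001834 m/d (same in every zone)
Zone A: v = q/n = 0.001834/0.14 = 0.01310 m/d → t_A = 420/0.01310 = 32060 d
Zone B: v = q/n = 0.001834/0.38 = 0.004827 m/d → t_B = 49.8/0.004827 = 10320 d
Total t = 32060 + 10320 = 42380 d
   = 42380 / 365 = 116 yr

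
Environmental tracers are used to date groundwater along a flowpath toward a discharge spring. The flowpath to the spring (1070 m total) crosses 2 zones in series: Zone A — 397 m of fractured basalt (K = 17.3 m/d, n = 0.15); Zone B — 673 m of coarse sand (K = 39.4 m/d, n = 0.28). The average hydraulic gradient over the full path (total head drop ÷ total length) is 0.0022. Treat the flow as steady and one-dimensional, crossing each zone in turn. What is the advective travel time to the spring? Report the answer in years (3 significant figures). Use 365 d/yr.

Continuity: the same q passes through each zone, so ΔH = q·Σ(L_j/K_j) — the zones act as resistances in series.
Σ(L/K) = 397/17.3 + 673/39.4 = 22.95 + 17.08 = 40.03 d
K_eq = L_total / Σ(L/K) = 1070 / 40.03 = 26.73 m/d
q = K_eq · i = 26.73 × 0.0022 = 0.05881 m/d (same in every zone)
Zone A: v = q/n = 0.05881/0.15 = 0.3920 m/d → t_A = 397/0.3920 = 1013 d
Zone B: v = q/n = 0.05881/0.28 = 0.2100 m/d → t_B = 673/0.2100 = 3204 d
Total t = 1013 + 3204 = 4217 d
   = 4217 / 365 = 11.6 yr

11.6 years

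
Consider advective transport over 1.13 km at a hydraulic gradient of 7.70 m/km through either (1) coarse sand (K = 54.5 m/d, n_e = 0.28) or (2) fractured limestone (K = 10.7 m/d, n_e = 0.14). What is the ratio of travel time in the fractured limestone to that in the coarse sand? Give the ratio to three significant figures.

Unit 1 (coarse sand): v = 54.5×0.0077/0.28 = 1.499 m/d, t = 1130/1.499 = 754.0 d
Unit 2 (fractured limestone): v = 10.7×0.0077/0.14 = 0.5885 m/d, t = 1130/0.5885 = 1920 d
t(fractured limestone) / t(coarse sand) = 1920/754.0 = 2.55

2.55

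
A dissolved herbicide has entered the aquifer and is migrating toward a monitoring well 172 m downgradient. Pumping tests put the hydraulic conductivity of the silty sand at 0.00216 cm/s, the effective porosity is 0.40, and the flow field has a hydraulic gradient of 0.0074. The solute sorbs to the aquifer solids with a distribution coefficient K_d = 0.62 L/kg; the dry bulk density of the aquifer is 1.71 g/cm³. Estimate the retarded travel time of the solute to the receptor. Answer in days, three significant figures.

18200 days

K = 0.00216 cm/s × 864 = 1.866 m/d
q = Ki = 1.866 × 0.0074 = 0.01381 m/d
v_s = q/n_e = 0.01381/0.40 = 0.03453 m/d
Retardation R = 1 + ρ_b·K_d/n = 1 + 1.71×0.62/0.40 = 3.651
Contaminant velocity v_c = v/R = 0.03453/3.651 = 0.009458 m/d
t = L/v_c = 172/0.009458 = 18190 d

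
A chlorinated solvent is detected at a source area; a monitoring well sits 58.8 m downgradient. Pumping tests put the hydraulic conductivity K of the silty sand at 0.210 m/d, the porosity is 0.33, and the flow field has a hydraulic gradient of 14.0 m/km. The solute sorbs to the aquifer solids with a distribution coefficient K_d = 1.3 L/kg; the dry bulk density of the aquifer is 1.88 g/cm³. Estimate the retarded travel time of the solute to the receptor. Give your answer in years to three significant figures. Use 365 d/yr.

Darcy flux q = K·i = 0.210 × 0.014 = 0.002940 m/d
v_s = q/n_e = 0.002940/0.33 = 0.008909 m/d
Retardation R = 1 + ρ_b·K_d/n = 1 + 1.88×1.3/0.33 = 8.406
Contaminant velocity v_c = v/R = 0.008909/8.406 = 0.001060 m/d
t = L/v_c = 58.8/0.001060 = 55480 d
   = 55480/365 = 152 yr

152 years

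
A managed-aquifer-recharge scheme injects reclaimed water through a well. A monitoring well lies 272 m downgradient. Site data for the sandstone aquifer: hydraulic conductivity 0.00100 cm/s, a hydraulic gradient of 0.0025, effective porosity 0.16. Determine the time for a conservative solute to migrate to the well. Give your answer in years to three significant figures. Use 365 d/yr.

55.2 years

K = 0.00100 cm/s × 864 = 0.8640 m/d
q = Ki = 0.8640 × 0.0025 = 0.002160 m/d
v_s = q/n_e = 0.002160/0.16 = 0.01350 m/d
t = L / v = 272 / 0.01350 = 20150 d
   = 20150 / 365 = 55.2 yr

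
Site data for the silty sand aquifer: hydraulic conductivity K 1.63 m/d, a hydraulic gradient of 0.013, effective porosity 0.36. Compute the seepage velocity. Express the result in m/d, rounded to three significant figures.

0.0589 m/d

q = Ki = 1.63 × 0.013 = 0.02119 m/d
v = Ki/n = 1.63·0.013/0.36 = 0.05886 m/d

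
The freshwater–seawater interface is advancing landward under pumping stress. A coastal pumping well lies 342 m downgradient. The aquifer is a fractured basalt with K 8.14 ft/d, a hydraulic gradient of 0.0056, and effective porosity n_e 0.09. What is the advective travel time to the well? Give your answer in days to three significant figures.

2220 days

K = 8.14 ft/d × 0.3048 = 2.481 m/d
Specific discharge q = 2.481 × 0.0056 = 0.01389 m/d
Average linear velocity = 0.01389 / 0.09 = 0.1544 m/d
t = L / v = 342 / 0.1544 = 2215 d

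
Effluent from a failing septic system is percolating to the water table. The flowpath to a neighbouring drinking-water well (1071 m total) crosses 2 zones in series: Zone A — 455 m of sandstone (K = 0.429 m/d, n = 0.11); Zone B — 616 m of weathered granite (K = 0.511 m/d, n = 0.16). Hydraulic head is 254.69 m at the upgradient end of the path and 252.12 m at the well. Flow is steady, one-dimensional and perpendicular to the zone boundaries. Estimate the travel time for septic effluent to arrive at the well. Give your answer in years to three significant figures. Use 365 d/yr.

359 years

Total head drop ΔH = 254.69 − 252.12 = 2.57 m
Continuity: the same q passes through each zone, so ΔH = q·Σ(L_j/K_j) — the zones act as resistances in series.
Σ(L/K) = 455/0.429 + 616/0.511 = 1061 + 1205 = 2266 d
q = ΔH / Σ(L/K) = 2.57 / 2266 = 0.001134 m/d (same in every zone)
Zone A: v = q/n = 0.001134/0.11 = 0.01031 m/d → t_A = 455/0.01031 = 44130 d
Zone B: v = q/n = 0.001134/0.16 = 0.007088 m/d → t_B = 616/0.007088 = 86900 d
Total t = 44130 + 86900 = 131000 d
   = 131000 / 365 = 359 yr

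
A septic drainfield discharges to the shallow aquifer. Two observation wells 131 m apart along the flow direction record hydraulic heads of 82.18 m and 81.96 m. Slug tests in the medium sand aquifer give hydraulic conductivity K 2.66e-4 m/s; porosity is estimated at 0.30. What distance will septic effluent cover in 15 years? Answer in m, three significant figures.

Hydraulic gradient i = (82.18 − 81.96) / 131 = 0.22 / 131 = 0.001679
K = 2.66e-4 m/s × 86400 s/d = 22.98 m/d
Darcy flux q = K·i = 22.98 × 0.001679 = 0.03860 m/d
v = Ki/n = 22.98·0.001679/0.30 = 0.1287 m/d
T = 15 yr × 365 = 5475 d
L = v × T = 0.1287 × 5475 = 704.4 m

704 m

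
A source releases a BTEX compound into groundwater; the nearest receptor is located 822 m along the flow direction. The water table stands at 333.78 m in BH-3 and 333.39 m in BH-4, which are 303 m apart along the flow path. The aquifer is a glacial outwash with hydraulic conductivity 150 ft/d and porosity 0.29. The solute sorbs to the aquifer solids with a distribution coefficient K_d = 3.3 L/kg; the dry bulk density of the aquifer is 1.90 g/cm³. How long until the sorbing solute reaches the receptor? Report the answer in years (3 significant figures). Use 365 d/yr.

Hydraulic gradient i = (333.78 − 333.39) / 303 = 0.39 / 303 = 0.001287
K = 150 ft/d × 0.3048 = 45.72 m/d
Specific discharge q = 45.72 × 0.001287 = 0.05885 m/d
v_s = q/n_e = 0.05885/0.29 = 0.2029 m/d
Retardation R = 1 + ρ_b·K_d/n = 1 + 1.90×3.3/0.29 = 22.62
Contaminant velocity v_c = v/R = 0.2029/22.62 = 0.008971 m/d
t = L/v_c = 822/0.008971 = 91630 d
   = 91630/365 = 251 yr

251 years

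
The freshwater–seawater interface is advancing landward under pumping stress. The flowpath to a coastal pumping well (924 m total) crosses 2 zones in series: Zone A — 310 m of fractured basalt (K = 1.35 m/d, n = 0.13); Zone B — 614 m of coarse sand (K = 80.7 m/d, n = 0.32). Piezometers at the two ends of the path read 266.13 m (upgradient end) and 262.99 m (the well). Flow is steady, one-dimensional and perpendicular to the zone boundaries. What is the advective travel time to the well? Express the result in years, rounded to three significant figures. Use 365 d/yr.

Total head drop ΔH = 266.13 − 262.99 = 3.14 m
Continuity: the same q passes through each zone, so ΔH = q·Σ(L_j/K_j) — the zones act as resistances in series.
Σ(L/K) = 310/1.35 + 614/80.7 = 229.6 + 7.608 = 237.2 d
q = ΔH / Σ(L/K) = 3.14 / 237.2 = 0.01324 m/d (same in every zone)
Zone A: v = q/n = 0.01324/0.13 = 0.1018 m/d → t_A = 310/0.1018 = 3045 d
Zone B: v = q/n = 0.01324/0.32 = 0.04136 m/d → t_B = 614/0.04136 = 14840 d
Total t = 3045 + 14840 = 17890 d
   = 17890 / 365 = 49.0 yr

49.0 years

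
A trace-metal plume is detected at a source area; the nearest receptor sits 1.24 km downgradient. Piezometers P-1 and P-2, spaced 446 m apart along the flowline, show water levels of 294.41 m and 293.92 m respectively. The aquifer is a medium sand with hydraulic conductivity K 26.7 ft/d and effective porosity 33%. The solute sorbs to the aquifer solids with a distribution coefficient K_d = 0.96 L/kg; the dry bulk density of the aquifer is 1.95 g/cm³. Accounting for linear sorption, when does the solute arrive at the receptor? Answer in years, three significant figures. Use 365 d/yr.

Hydraulic gradient i = (294.41 − 293.92) / 446 = 0.49 / 446 = 0.001099
K = 26.7 ft/d × 0.3048 = 8.138 m/d
q = Ki = 8.138 × 0.001099 = 0.008941 m/d
Average linear velocity = 0.008941 / 0.33 = 0.02709 m/d
Retardation R = 1 + ρ_b·K_d/n = 1 + 1.95×0.96/0.33 = 6.673
Contaminant velocity v_c = v/R = 0.02709/6.673 = 0.004060 m/d
L = 1.24 km = 1240 m
t = L/v_c = 1240/0.004060 = 305400 d
   = 305400/365 = 837 yr

837 years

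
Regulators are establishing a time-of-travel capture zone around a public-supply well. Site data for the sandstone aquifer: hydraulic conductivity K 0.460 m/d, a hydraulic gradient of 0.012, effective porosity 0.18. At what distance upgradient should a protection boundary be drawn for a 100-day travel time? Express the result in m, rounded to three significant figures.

3.07 m

Specific discharge q = 0.460 × 0.012 = 0.005520 m/d
Average linear velocity = 0.005520 / 0.18 = 0.03067 m/d
L = v × T = 0.03067 × 100 = 3.067 m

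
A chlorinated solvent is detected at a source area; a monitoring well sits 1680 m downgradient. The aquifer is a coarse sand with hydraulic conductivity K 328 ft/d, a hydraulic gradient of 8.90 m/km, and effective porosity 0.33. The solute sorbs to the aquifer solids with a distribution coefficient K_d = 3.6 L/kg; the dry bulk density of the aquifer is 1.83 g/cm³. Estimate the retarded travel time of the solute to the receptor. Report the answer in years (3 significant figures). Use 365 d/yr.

35.8 years

K = 328 ft/d × 0.3048 = 99.97 m/d
Darcy flux q = K·i = 99.97 × 0.0089 = 0.8898 m/d
v = Ki/n = 99.97·0.0089/0.33 = 2.696 m/d
Retardation R = 1 + ρ_b·K_d/n = 1 + 1.83×3.6/0.33 = 20.96
Contaminant velocity v_c = v/R = 2.696/20.96 = 0.1286 m/d
t = L/v_c = 1680/0.1286 = 13060 d
   = 13060/365 = 35.8 yr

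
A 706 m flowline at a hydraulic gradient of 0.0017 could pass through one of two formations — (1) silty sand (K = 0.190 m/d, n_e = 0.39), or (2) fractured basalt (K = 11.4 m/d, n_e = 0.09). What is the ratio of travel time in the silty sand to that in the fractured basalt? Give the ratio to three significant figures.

Unit 1 (silty sand): v = 0.190×0.0017/0.39 = 8.282e-4 m/d, t = 706/8.282e-4 = 852400 d
Unit 2 (fractured basalt): v = 11.4×0.0017/0.09 = 0.2153 m/d, t = 706/0.2153 = 3279 d
t(silty sand) / t(fractured basalt) = 852400/3279 = 260

260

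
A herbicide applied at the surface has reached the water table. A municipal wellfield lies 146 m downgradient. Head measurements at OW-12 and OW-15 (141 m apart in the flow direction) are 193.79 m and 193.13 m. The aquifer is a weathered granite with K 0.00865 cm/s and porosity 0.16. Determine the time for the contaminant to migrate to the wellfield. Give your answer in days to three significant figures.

Hydraulic gradient i = (193.79 − 193.13) / 141 = 0.66 / 141 = 0.004681
K = 0.00865 cm/s × 864 = 7.474 m/d
Darcy flux q = K·i = 7.474 × 0.004681 = 0.03498 m/d
v_s = q/n_e = 0.03498/0.16 = 0.2186 m/d
t = L / v = 146 / 0.2186 = 667.8 d

668 days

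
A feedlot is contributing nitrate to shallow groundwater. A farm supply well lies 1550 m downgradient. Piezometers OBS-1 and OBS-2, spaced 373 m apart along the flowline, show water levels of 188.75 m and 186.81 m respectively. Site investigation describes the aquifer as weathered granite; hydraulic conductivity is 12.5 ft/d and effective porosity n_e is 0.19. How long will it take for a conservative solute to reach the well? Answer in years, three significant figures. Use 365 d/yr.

Hydraulic gradient i = (188.75 − 186.81) / 373 = 1.94 / 373 = 0.005201
K = 12.5 ft/d × 0.3048 = 3.810 m/d
Specific discharge q = 3.810 × 0.005201 = 0.01982 m/d
v_s = q/n_e = 0.01982/0.19 = 0.1043 m/d
t = L / v = 1550 / 0.1043 = 14860 d
   = 14860 / 365 = 40.7 yr

40.7 years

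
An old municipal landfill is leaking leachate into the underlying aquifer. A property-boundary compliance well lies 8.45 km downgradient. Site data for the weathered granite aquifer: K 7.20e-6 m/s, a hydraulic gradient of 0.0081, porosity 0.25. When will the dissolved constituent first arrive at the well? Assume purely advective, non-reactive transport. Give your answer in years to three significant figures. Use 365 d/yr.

1150 years

K = 7.20e-6 m/s × 86400 s/d = 0.6221 m/d
q = Ki = 0.6221 × 0.0081 = 0.005039 m/d
v_s = q/n_e = 0.005039/0.25 = 0.02016 m/d
L = 8.45 km = 8450 m
t = L / v = 8450 / 0.02016 = 419200 d
   = 419200 / 365 = 1150 yr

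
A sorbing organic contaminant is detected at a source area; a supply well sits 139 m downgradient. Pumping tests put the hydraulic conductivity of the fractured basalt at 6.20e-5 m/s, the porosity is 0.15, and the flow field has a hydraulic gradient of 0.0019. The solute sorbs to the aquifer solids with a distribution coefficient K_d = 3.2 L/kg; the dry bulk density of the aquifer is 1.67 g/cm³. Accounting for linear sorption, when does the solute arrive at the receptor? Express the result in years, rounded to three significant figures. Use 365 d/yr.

206 years

K = 6.20e-5 m/s × 86400 s/d = 5.357 m/d
Specific discharge q = 5.357 × 0.0019 = 0.01018 m/d
v = Ki/n = 5.357·0.0019/0.15 = 0.06785 m/d
Retardation R = 1 + ρ_b·K_d/n = 1 + 1.67×3.2/0.15 = 36.63
Contaminant velocity v_c = v/R = 0.06785/36.63 = 0.001853 m/d
t = L/v_c = 139/0.001853 = 75030 d
   = 75030/365 = 206 yr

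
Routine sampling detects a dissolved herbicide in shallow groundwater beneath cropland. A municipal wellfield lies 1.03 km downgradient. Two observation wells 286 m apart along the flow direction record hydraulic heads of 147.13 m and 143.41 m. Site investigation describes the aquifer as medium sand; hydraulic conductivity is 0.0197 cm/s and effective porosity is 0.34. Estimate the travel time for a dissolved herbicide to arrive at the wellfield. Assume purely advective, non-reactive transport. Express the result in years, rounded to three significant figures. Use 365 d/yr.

Hydraulic gradient i = (147.13 − 143.41) / 286 = 3.72 / 286 = 0.01301
K = 0.0197 cm/s × 864 = 17.02 m/d
Darcy flux q = K·i = 17.02 × 0.01301 = 0.2214 m/d
v_s = q/n_e = 0.2214/0.34 = 0.6511 m/d
L = 1.03 km = 1030 m
t = L / v = 1030 / 0.6511 = 1582 d
   = 1582 / 365 = 4.33 yr

4.33 years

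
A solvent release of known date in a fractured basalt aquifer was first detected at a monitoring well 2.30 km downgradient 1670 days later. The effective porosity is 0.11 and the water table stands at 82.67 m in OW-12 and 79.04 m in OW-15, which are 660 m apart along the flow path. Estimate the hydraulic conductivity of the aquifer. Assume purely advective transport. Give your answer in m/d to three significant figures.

Hydraulic gradient i = (82.67 − 79.04) / 660 = 3.63 / 660 = 0.005500
L = 2.30 km = 2300 m
v = L / t = 2300 / 1670 = 1.377 m/d
K = v · n / i = 1.377 × 0.11 / 0.005500 = 27.5 m/d

27.5 m/d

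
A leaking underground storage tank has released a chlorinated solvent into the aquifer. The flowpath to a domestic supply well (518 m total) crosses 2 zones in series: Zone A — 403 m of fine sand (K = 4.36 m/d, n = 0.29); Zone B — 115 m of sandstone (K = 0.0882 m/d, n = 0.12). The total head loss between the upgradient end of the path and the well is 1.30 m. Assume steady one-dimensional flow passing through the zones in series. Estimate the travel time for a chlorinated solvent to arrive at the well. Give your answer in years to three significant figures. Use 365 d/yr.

385 years

Steady 1-D flow in series ⇒ the Darcy flux q is identical in every zone and the zone head losses add (resistances L/K in series).
Σ(L/K) = 403/4.36 + 115/0.0882 = 92.43 + 1304 = 1396 d
q = ΔH / Σ(L/K) = 1.30 / 1396 = 9.310e-4 m/d (same in every zone)
Zone A: v = q/n = 9.310e-4/0.29 = 0.003210 m/d → t_A = 403/0.003210 = 125500 d
Zone B: v = q/n = 9.310e-4/0.12 = 0.007759 m/d → t_B = 115/0.007759 = 14820 d
Total t = 125500 + 14820 = 140300 d
   = 140300 / 365 = 385 yr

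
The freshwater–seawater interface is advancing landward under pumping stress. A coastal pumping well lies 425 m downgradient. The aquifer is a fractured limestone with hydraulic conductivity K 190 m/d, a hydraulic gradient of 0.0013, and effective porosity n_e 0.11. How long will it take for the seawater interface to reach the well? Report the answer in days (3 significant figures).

189 days

Specific discharge q = 190 × 0.0013 = 0.2470 m/d
Seepage velocity v = q / n = 0.2470 / 0.11 = 2.245 m/d
t = L / v = 425 / 2.245 = 189.3 d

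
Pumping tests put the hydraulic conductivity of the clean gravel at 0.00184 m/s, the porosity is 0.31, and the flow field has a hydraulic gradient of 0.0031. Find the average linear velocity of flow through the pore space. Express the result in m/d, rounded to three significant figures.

K = 0.00184 m/s × 86400 s/d = 159.0 m/d
q = Ki = 159.0 × 0.0031 = 0.4928 m/d
Average linear velocity = 0.4928 / 0.31 = 1.590 m/d

1.59 m/d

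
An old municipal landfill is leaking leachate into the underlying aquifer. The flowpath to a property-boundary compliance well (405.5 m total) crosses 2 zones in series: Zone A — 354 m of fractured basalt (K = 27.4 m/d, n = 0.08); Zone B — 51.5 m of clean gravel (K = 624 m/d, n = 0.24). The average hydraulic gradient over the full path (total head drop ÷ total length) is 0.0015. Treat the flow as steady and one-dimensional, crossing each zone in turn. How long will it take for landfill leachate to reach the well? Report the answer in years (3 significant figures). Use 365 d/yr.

2.38 years

For zones in series the flux q is common to all zones; the equivalent conductivity is the harmonic (thickness-weighted) mean, K_eq = L_total / Σ(L_j/K_j).
Σ(L/K) = 354/27.4 + 51.5/624 = 12.92 + 0.08253 = 13.00 d
K_eq = L_total / Σ(L/K) = 405.5 / 13.00 = 31.19 m/d
q = K_eq · i = 31.19 × 0.0015 = 0.04678 m/d (same in every zone)
Zone A: v = q/n = 0.04678/0.08 = 0.5848 m/d → t_A = 354/0.5848 = 605.4 d
Zone B: v = q/n = 0.04678/0.24 = 0.1949 m/d → t_B = 51.5/0.1949 = 264.2 d
Total t = 605.4 + 264.2 = 869.6 d
   = 869.6 / 365 = 2.38 yr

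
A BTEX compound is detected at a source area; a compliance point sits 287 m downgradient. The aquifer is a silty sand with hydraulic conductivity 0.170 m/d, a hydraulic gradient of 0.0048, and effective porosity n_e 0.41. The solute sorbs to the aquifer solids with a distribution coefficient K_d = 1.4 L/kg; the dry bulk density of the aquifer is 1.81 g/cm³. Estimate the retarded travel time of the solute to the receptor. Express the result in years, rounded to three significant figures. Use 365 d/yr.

2840 years

q = Ki = 0.170 × 0.0048 = 8.160e-4 m/d
Average linear velocity = 8.160e-4 / 0.41 = 0.001990 m/d
Retardation R = 1 + ρ_b·K_d/n = 1 + 1.81×1.4/0.41 = 7.180
Contaminant velocity v_c = v/R = 0.001990/7.180 = 2.772e-4 m/d
t = L/v_c = 287/2.772e-4 = 1.035e6 d
   = 1.035e6/365 = 2840 yr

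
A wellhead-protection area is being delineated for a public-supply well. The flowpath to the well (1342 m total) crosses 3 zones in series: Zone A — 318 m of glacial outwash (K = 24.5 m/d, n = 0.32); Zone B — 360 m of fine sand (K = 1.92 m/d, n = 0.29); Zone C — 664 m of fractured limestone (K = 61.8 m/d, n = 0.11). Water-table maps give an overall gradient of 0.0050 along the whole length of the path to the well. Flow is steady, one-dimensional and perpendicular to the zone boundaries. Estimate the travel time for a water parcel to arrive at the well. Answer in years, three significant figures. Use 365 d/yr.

Steady 1-D flow in series ⇒ the Darcy flux q is identical in every zone and the zone head losses add (resistances L/K in series).
Σ(L/K) = 318/24.5 + 360/1.92 + 664/61.8 = 12.98 + 187.5 + 10.74 = 211.2 d
K_eq = L_total / Σ(L/K) = 1342 / 211.2 = 6.353 m/d
q = K_eq · i = 6.353 × 0.0050 = 0.03177 m/d (same in every zone)
Zone A: v = q/n = 0.03177/0.32 = 0.09927 m/d → t_A = 318/0.09927 = 3203 d
Zone B: v = q/n = 0.03177/0.29 = 0.1095 m/d → t_B = 360/0.1095 = 3286 d
Zone C: v = q/n = 0.03177/0.11 = 0.2888 m/d → t_C = 664/0.2888 = 2299 d
Total t = 3203 + 3286 + 2299 = 8789 d
   = 8789 / 365 = 24.1 yr

24.1 years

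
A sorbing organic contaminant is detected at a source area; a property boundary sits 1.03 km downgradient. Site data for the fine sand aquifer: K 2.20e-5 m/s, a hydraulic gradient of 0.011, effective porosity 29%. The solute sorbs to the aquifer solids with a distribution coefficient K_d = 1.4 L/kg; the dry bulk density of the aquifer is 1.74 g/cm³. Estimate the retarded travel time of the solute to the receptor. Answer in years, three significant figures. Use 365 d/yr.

K = 2.20e-5 m/s × 86400 s/d = 1.901 m/d
Specific discharge q = 1.901 × 0.011 = 0.02091 m/d
v = Ki/n = 1.901·0.011/0.29 = 0.07210 m/d
Retardation R = 1 + ρ_b·K_d/n = 1 + 1.74×1.4/0.29 = 9.400
Contaminant velocity v_c = v/R = 0.07210/9.400 = 0.007670 m/d
L = 1.03 km = 1030 m
t = L/v_c = 1030/0.007670 = 134300 d
   = 134300/365 = 368 yr

368 years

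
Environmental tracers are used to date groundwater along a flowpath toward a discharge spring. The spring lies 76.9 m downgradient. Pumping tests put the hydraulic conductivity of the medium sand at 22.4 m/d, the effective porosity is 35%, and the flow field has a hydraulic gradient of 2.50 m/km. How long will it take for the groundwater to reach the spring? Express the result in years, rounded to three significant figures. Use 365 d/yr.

1.32 years

q = Ki = 22.4 × 0.0025 = 0.05600 m/d
Seepage velocity v = q / n = 0.05600 / 0.35 = 0.1600 m/d
t = L / v = 76.9 / 0.1600 = 480.6 d
   = 480.6 / 365 = 1.32 yr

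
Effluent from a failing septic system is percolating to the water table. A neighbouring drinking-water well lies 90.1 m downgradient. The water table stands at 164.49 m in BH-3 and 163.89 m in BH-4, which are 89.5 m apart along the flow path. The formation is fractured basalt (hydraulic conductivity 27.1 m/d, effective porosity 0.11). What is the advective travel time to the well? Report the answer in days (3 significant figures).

Hydraulic gradient i = (164.49 − 163.89) / 89.5 = 0.60 / 89.5 = 0.006704
Darcy flux q = K·i = 27.1 × 0.006704 = 0.1817 m/d
v = Ki/n = 27.1·0.006704/0.11 = 1.652 m/d
t = L / v = 90.1 / 1.652 = 54.55 d

54.6 days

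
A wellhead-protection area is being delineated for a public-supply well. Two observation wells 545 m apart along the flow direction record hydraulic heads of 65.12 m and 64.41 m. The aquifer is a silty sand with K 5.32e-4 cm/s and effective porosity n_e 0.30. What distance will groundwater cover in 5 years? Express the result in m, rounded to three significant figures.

Hydraulic gradient i = (65.12 − 64.41) / 545 = 0.71 / 545 = 0.001303
K = 5.32e-4 cm/s × 864 = 0.4596 m/d
q = Ki = 0.4596 × 0.001303 = 5.988e-4 m/d
Seepage velocity v = q / n = 5.988e-4 / 0.30 = 0.001996 m/d
T = 5 yr × 365 = 1825 d
L = v × T = 0.001996 × 1825 = 3.643 m

3.64 m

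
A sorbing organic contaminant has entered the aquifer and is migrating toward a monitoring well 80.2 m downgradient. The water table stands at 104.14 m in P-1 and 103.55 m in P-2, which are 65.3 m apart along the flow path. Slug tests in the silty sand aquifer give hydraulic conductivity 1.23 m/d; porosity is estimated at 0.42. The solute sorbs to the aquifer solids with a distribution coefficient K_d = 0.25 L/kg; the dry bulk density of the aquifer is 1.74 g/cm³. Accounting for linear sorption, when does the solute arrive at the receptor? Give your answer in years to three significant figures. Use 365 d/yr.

16.9 years

Hydraulic gradient i = (104.14 − 103.55) / 65.3 = 0.59 / 65.3 = 0.009035
Darcy flux q = K·i = 1.23 × 0.009035 = 0.01111 m/d
v_s = q/n_e = 0.01111/0.42 = 0.02646 m/d
Retardation R = 1 + ρ_b·K_d/n = 1 + 1.74×0.25/0.42 = 2.036
Contaminant velocity v_c = v/R = 0.02646/2.036 = 0.01300 m/d
t = L/v_c = 80.2/0.01300 = 6170 d
   = 6170/365 = 16.9 yr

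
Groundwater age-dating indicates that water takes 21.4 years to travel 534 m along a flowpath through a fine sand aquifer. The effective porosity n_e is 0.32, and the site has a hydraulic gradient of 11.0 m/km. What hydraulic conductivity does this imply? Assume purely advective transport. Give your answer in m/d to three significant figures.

1.99 m/d

t = 21.4 years = 7811 d
v = L / t = 534 / 7811 = 0.06837 m/d
K = v · n / i = 0.06837 × 0.32 / 0.011 = 1.99 m/d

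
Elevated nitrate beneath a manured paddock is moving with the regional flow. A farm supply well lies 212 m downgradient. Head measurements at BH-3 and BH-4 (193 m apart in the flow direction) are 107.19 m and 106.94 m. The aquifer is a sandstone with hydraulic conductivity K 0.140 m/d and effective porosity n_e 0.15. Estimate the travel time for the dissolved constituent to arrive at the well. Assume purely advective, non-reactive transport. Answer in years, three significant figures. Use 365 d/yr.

480 years

Hydraulic gradient i = (107.19 − 106.94) / 193 = 0.25 / 193 = 0.001295
q = Ki = 0.140 × 0.001295 = 1.813e-4 m/d
Average linear velocity = 1.813e-4 / 0.15 = 0.001209 m/d
t = L / v = 212 / 0.001209 = 175400 d
   = 175400 / 365 = 480 yr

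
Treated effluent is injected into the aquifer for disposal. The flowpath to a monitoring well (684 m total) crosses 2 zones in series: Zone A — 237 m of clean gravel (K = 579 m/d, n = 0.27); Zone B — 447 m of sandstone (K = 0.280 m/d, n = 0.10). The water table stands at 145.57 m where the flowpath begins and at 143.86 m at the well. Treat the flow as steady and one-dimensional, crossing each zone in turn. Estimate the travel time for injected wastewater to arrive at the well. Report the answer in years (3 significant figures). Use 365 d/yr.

278 years

Total head drop ΔH = 145.57 − 143.86 = 1.71 m
Continuity: the same q passes through each zone, so ΔH = q·Σ(L_j/K_j) — the zones act as resistances in series.
Σ(L/K) = 237/579 + 447/0.280 = 0.4093 + 1596 = 1597 d
q = ΔH / Σ(L/K) = 1.71 / 1597 = 0.001071 m/d (same in every zone)
Zone A: v = q/n = 0.001071/0.27 = 0.003966 m/d → t_A = 237/0.003966 = 59760 d
Zone B: v = q/n = 0.001071/0.10 = 0.01071 m/d → t_B = 447/0.01071 = 41740 d
Total t = 59760 + 41740 = 101500 d
   = 101500 / 365 = 278 yr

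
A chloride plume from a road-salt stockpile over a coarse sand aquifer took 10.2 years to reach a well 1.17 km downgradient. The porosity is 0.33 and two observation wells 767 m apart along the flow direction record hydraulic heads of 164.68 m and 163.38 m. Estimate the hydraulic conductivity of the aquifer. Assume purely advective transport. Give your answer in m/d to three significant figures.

Hydraulic gradient i = (164.68 − 163.38) / 767 = 1.30 / 767 = 0.001695
t = 10.2 years = 3723 d
L = 1.17 km = 1170 m
v = L / t = 1170 / 3723 = 0.3143 m/d
K = v · n / i = 0.3143 × 0.33 / 0.001695 = 61.2 m/d

61.2 m/d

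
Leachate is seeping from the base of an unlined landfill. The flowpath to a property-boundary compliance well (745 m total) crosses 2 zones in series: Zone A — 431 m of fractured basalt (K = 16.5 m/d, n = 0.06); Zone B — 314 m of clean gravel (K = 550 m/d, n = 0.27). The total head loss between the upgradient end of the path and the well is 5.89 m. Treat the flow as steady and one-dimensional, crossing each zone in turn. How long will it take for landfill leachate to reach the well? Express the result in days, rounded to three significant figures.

501 days

Continuity: the same q passes through each zone, so ΔH = q·Σ(L_j/K_j) — the zones act as resistances in series.
Σ(L/K) = 431/16.5 + 314/550 = 26.12 + 0.5709 = 26.69 d
q = ΔH / Σ(L/K) = 5.89 / 26.69 = 0.2207 m/d (same in every zone)
Zone A: v = q/n = 0.2207/0.06 = 3.678 m/d → t_A = 431/3.678 = 117.2 d
Zone B: v = q/n = 0.2207/0.27 = 0.8173 m/d → t_B = 314/0.8173 = 384.2 d
Total t = 117.2 + 384.2 = 501.4 d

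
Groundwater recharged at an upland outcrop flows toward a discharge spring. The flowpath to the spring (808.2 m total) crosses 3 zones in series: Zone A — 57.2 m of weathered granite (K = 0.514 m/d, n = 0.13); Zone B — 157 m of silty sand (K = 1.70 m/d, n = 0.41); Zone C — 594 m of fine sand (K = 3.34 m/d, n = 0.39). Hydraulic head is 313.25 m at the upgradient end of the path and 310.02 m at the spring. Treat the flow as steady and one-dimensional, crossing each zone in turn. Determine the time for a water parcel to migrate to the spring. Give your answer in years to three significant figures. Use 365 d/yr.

98.2 years

Total head drop ΔH = 313.25 − 310.02 = 3.23 m
Steady 1-D flow in series ⇒ the Darcy flux q is identical in every zone and the zone head losses add (resistances L/K in series).
Σ(L/K) = 57.2/0.514 + 157/1.70 + 594/3.34 = 111.3 + 92.35 + 177.8 = 381.5 d
q = ΔH / Σ(L/K) = 3.23 / 381.5 = 0.008467 m/d (same in every zone)
Zone A: v = q/n = 0.008467/0.13 = 0.06513 m/d → t_A = 57.2/0.06513 = 878.2 d
Zone B: v = q/n = 0.008467/0.41 = 0.02065 m/d → t_B = 157/0.02065 = 7602 d
Zone C: v = q/n = 0.008467/0.39 = 0.02171 m/d → t_C = 594/0.02171 = 27360 d
Total t = 878.2 + 7602 + 27360 = 35840 d
   = 35840 / 365 = 98.2 yr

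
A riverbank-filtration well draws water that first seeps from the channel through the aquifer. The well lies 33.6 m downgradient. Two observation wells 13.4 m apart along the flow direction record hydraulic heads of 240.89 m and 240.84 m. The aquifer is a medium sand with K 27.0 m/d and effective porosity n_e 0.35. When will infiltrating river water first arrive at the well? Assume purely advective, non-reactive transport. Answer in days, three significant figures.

117 days

Hydraulic gradient i = (240.89 − 240.84) / 13.4 = 0.05 / 13.4 = 0.003731
Specific discharge q = 27.0 × 0.003731 = 0.1007 m/d
Seepage velocity v = q / n = 0.1007 / 0.35 = 0.2878 m/d
t = L / v = 33.6 / 0.2878 = 116.7 d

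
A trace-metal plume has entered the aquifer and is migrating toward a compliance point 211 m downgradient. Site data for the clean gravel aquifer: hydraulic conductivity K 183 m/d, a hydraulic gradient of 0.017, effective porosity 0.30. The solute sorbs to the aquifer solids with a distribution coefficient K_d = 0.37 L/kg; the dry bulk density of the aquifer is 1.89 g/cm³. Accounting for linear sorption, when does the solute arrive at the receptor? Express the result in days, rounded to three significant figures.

q = Ki = 183 × 0.017 = 3.111 m/d
v_s = q/n_e = 3.111/0.30 = 10.37 m/d
Retardation R = 1 + ρ_b·K_d/n = 1 + 1.89×0.37/0.30 = 3.331
Contaminant velocity v_c = v/R = 10.37/3.331 = 3.113 m/d
t = L/v_c = 211/3.113 = 67.78 d

67.8 days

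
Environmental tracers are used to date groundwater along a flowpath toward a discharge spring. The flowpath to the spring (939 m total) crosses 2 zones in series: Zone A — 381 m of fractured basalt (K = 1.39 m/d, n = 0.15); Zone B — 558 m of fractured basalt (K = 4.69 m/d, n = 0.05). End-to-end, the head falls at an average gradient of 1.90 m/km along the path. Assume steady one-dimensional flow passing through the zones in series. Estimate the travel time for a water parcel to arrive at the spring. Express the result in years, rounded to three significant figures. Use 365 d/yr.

Continuity: the same q passes through each zone, so ΔH = q·Σ(L_j/K_j) — the zones act as resistances in series.
Σ(L/K) = 381/1.39 + 558/4.69 = 274.1 + 119.0 = 393.1 d
K_eq = L_total / Σ(L/K) = 939 / 393.1 = 2.389 m/d
q = K_eq · i = 2.389 × 0.0019 = 0.004539 m/d (same in every zone)
Zone A: v = q/n = 0.004539/0.15 = 0.03026 m/d → t_A = 381/0.03026 = 12590 d
Zone B: v = q/n = 0.004539/0.05 = 0.09078 m/d → t_B = 558/0.09078 = 6147 d
Total t = 12590 + 6147 = 18740 d
   = 18740 / 365 = 51.3 yr

51.3 years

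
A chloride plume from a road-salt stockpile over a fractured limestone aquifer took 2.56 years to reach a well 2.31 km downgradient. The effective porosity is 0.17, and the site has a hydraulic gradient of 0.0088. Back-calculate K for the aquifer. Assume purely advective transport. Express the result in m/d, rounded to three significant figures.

t = 2.56 years = 934.4 d
L = 2.31 km = 2310 m
v = L / t = 2310 / 934.4 = 2.472 m/d
K = v · n / i = 2.472 × 0.17 / 0.0088 = 47.8 m/d

47.8 m/d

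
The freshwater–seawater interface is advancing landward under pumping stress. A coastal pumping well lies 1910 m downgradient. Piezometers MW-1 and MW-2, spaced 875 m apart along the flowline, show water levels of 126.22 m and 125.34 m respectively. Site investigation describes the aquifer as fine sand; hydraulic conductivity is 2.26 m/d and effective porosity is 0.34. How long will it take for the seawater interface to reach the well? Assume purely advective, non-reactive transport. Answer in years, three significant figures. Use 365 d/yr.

783 years

Hydraulic gradient i = (126.22 − 125.34) / 875 = 0.88 / 875 = 0.001006
Darcy flux q = K·i = 2.26 × 0.001006 = 0.002273 m/d
v_s = q/n_e = 0.002273/0.34 = 0.006685 m/d
t = L / v = 1910 / 0.006685 = 285700 d
   = 285700 / 365 = 783 yr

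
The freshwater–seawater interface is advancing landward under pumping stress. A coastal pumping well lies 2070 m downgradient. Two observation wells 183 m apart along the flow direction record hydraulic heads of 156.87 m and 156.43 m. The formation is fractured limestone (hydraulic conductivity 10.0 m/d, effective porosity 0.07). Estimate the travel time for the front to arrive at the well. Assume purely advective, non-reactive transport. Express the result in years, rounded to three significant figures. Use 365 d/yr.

16.5 years

Hydraulic gradient i = (156.87 − 156.43) / 183 = 0.44 / 183 = 0.002404
Darcy flux q = K·i = 10.0 × 0.002404 = 0.02404 m/d
Seepage velocity v = q / n = 0.02404 / 0.07 = 0.3435 m/d
t = L / v = 2070 / 0.3435 = 6027 d
   = 6027 / 365 = 16.5 yr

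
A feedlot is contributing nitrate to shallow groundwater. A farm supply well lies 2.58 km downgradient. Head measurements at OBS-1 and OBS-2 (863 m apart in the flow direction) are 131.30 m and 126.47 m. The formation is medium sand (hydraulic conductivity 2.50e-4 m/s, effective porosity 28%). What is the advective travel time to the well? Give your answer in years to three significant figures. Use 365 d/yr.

16.4 years

Hydraulic gradient i = (131.30 − 126.47) / 863 = 4.83 / 863 = 0.005597
K = 2.50e-4 m/s × 86400 s/d = 21.60 m/d
Specific discharge q = 21.60 × 0.005597 = 0.1209 m/d
v_s = q/n_e = 0.1209/0.28 = 0.4317 m/d
L = 2.58 km = 2580 m
t = L / v = 2580 / 0.4317 = 5976 d
   = 5976 / 365 = 16.4 yr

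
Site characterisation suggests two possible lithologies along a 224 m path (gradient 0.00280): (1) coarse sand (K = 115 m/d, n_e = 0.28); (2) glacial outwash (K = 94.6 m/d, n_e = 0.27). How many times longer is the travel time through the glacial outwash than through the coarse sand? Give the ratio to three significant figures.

1.17

Unit 1 (coarse sand): v = 115×0.0028/0.28 = 1.150 m/d, t = 224/1.150 = 194.8 d
Unit 2 (glacial outwash): v = 94.6×0.0028/0.27 = 0.9810 m/d, t = 224/0.9810 = 228.3 d
t(glacial outwash) / t(coarse sand) = 228.3/194.8 = 1.17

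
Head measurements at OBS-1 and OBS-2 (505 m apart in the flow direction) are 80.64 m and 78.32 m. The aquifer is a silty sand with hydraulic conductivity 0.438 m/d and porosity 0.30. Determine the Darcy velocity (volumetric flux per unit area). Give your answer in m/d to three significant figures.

0.00201 m/d

Hydraulic gradient i = (80.64 − 78.32) / 505 = 2.32 / 505 = 0.004594
q = Ki = 0.438 × 0.004594 = 0.002012 m/d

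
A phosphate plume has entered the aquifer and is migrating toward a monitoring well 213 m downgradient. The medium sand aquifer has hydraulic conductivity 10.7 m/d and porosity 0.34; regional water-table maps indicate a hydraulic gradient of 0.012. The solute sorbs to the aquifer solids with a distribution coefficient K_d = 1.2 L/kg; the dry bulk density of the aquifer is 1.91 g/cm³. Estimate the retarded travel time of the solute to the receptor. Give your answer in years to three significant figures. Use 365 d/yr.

q = Ki = 10.7 × 0.012 = 0.1284 m/d
Seepage velocity v = q / n = 0.1284 / 0.34 = 0.3776 m/d
Retardation R = 1 + ρ_b·K_d/n = 1 + 1.91×1.2/0.34 = 7.741
Contaminant velocity v_c = v/R = 0.3776/7.741 = 0.04878 m/d
t = L/v_c = 213/0.04878 = 4366 d
   = 4366/365 = 12.0 yr

12.0 years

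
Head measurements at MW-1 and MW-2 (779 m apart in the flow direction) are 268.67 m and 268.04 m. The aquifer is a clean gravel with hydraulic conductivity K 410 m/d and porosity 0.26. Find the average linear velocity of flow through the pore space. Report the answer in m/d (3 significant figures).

Hydraulic gradient i = (268.67 − 268.04) / 779 = 0.63 / 779 = 8.087e-4
Darcy flux q = K·i = 410 × 8.087e-4 = 0.3316 m/d
v = Ki/n = 410·8.087e-4/0.26 = 1.275 m/d

1.28 m/d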